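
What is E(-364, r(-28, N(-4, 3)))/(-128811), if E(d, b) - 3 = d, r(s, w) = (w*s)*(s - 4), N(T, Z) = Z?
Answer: 361/128811 ≈ 0.0028026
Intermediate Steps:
r(s, w) = s*w*(-4 + s) (r(s, w) = (s*w)*(-4 + s) = s*w*(-4 + s))
E(d, b) = 3 + d
E(-364, r(-28, N(-4, 3)))/(-128811) = (3 - 364)/(-128811) = -361*(-1/128811) = 361/128811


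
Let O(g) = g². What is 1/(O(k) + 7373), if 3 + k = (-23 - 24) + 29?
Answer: 1/7814 ≈ 0.00012798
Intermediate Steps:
k = -21 (k = -3 + ((-23 - 24) + 29) = -3 + (-47 + 29) = -3 - 18 = -21)
1/(O(k) + 7373) = 1/((-21)² + 7373) = 1/(441 + 7373) = 1/7814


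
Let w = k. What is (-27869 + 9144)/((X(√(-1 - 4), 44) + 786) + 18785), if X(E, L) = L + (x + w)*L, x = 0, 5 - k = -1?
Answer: -18725/19879 ≈ -0.94195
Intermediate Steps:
k = 6 (k = 5 - 1*(-1) = 5 + 1 = 6)
w = 6
X(E, L) = 7*L (X(E, L) = L + (0 + 6)*L = L + 6*L = 7*L)
(-27869 + 9144)/((X(√(-1 - 4), 44) + 786) + 18785) = (-27869 + 9144)/((7*44 + 786) + 18785) = -18725/((308 + 786) + 18785) = -18725/(1094 + 18785) = -18725/19879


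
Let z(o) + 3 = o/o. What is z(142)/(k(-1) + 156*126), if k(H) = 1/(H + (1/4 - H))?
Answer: -1/9830 ≈ -0.00010173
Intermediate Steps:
z(o) = -2 (z(o) = -3 + o/o = -3 + 1 = -2)
k(H) = 4 (k(H) = 1/(H + (1*(¼) - H)) = 1/(H + (¼ - H)) = 1/(¼) = 4)
z(142)/(k(-1) + 156*126) = -2/(4 + 156*126) = -2/(4 + 19656) = -2/19660 = -2*1/19660 = -1/9830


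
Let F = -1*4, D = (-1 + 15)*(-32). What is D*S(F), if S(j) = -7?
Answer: 3136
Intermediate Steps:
D = -448 (D = 14*(-32) = -448)
F = -4
D*S(F) = -448*(-7) = 3136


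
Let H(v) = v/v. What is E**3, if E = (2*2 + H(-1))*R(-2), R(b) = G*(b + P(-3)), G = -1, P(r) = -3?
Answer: 15625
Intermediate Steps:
H(v) = 1
R(b) = 3 - b (R(b) = -(b - 3) = -(-3 + b) = 3 - b)
E = 25 (E = (2*2 + 1)*(3 - 1*(-2)) = (4 + 1)*(3 + 2) = 5*5 = 25)
E**3 = 25**3 = 15625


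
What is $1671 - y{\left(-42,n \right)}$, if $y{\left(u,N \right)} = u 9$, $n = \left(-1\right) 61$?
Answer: $2049$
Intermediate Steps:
$n = -61$
$y{\left(u,N \right)} = 9 u$
$1671 - y{\left(-42,n \right)} = 1671 - 9 \left(-42\right) = 1671 - -378 = 1671 + 378 = 2049$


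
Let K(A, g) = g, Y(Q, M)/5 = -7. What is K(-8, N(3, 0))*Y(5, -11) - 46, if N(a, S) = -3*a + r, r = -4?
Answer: 409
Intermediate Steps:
Y(Q, M) = -35 (Y(Q, M) = 5*(-7) = -35)
N(a, S) = -4 - 3*a (N(a, S) = -3*a - 4 = -4 - 3*a)
K(-8, N(3, 0))*Y(5, -11) - 46 = (-4 - 3*3)*(-35) - 46 = (-4 - 9)*(-35) - 46 = -13*(-35) - 46 = 455 - 46 = 409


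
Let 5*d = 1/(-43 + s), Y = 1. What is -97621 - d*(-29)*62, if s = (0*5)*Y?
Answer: -20990313/215 ≈ -97629.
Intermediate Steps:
s = 0 (s = (0*5)*1 = 0*1 = 0)
d = -1/215 (d = 1/(5*(-43 + 0)) = (⅕)/(-43) = (⅕)*(-1/43) = -1/215 ≈ -0.0046512)
-97621 - d*(-29)*62 = -97621 - (-1/215*(-29))*62 = -97621 - 29*62/215 = -97621 - 1*1798/215 = -97621 - 1798/215 = -20990313/215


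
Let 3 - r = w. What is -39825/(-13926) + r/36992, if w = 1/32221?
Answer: 232693772203/81366015808 ≈ 2.8598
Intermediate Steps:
w = 1/32221 ≈ 3.1036e-5
r = 96662/32221 (r = 3 - 1*1/32221 = 3 - 1/32221 = 96662/32221 ≈ 3.0000)
-39825/(-13926) + r/36992 = -39825/(-13926) + (96662/32221)/36992 = -39825*(-1/13926) + (96662/32221)*(1/36992) = 13275/4642 + 2843/35056448 = 232693772203/81366015808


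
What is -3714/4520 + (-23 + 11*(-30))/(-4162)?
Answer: -3465527/4703060 ≈ -0.73687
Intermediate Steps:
-3714/4520 + (-23 + 11*(-30))/(-4162) = -3714*1/4520 + (-23 - 330)*(-1/4162) = -1857/2260 - 353*(-1/4162) = -1857/2260 + 353/4162 = -3465527/4703060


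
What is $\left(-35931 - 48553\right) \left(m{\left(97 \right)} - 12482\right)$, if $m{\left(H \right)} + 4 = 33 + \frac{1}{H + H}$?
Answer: $\frac{102051645202}{97} \approx 1.0521 \cdot 10^{9}$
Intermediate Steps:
$m{\left(H \right)} = 29 + \frac{1}{2 H}$ ($m{\left(H \right)} = -4 + \left(33 + \frac{1}{H + H}\right) = -4 + \left(33 + \frac{1}{2 H}\right) = 29 + \frac{1}{2 H}$)
$\left(-35931 - 48553\right) \left(m{\left(97 \right)} - 12482\right) = \left(-35931 - 48553\right) \left(\left(29 + \frac{1}{2 \cdot 97}\right) - 12482\right) = - 84484 \left(\left(29 + \frac{1}{2} \cdot \frac{1}{97}\right) - 12482\right) = - 84484 \left(\left(29 + \frac{1}{194}\right) - 12482\right) = - 84484 \left(\frac{5627}{194} - 12482\right) = \left(-84484\right) \left(- \frac{2415881}{194}\right) = \frac{102051645202}{97}$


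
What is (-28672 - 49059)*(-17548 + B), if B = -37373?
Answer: 4269064251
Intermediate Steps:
(-28672 - 49059)*(-17548 + B) = (-28672 - 49059)*(-17548 - 37373) = -77731*(-54921) = 4269064251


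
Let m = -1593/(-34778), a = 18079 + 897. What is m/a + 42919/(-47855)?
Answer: -28324203137417/31581779381440 ≈ -0.89685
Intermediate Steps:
a = 18976
m = 1593/34778 (m = -1593*(-1/34778) = 1593/34778 ≈ 0.045805)
m/a + 42919/(-47855) = (1593/34778)/18976 + 42919/(-47855) = (1593/34778)*(1/18976) + 42919*(-1/47855) = 1593/659947328 - 42919/47855 = -28324203137417/31581779381440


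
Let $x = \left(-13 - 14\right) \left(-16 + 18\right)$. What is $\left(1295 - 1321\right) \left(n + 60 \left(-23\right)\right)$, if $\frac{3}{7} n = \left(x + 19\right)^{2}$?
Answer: $- \frac{115310}{3} \approx -38437.0$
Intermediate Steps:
$x = -54$ ($x = \left(-27\right) 2 = -54$)
$n = \frac{8575}{3}$ ($n = \frac{7 \left(-54 + 19\right)^{2}}{3} = \frac{7 \left(-35\right)^{2}}{3} = \frac{7}{3} \cdot 1225 = \frac{8575}{3} \approx 2858.3$)
$\left(1295 - 1321\right) \left(n + 60 \left(-23\right)\right) = \left(1295 - 1321\right) \left(\frac{8575}{3} + 60 \left(-23\right)\right) = - 26 \left(\frac{8575}{3} - 1380\right) = \left(-26\right) \frac{4435}{3} = - \frac{115310}{3}$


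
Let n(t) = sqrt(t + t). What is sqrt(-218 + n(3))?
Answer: sqrt(-218 + sqrt(6)) ≈ 14.682*I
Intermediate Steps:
n(t) = sqrt(2)*sqrt(t) (n(t) = sqrt(2*t) = sqrt(2)*sqrt(t))
sqrt(-218 + n(3)) = sqrt(-218 + sqrt(2)*sqrt(3)) = sqrt(-218 + sqrt(6))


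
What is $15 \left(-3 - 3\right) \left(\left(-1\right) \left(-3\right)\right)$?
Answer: $-270$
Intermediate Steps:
$15 \left(-3 - 3\right) \left(\left(-1\right) \left(-3\right)\right) = 15 \left(-6\right) 3 = \left(-90\right) 3 = -270$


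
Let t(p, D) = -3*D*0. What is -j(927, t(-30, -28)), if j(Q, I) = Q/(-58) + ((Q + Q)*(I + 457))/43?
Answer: -49102263/2494 ≈ -19688.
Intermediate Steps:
t(p, D) = 0
j(Q, I) = -Q/58 + 2*Q*(457 + I)/43 (j(Q, I) = Q*(-1/58) + ((2*Q)*(457 + I))*(1/43) = -Q/58 + (2*Q*(457 + I))*(1/43) = -Q/58 + 2*Q*(457 + I)/43)
-j(927, t(-30, -28)) = -927*(52969 + 116*0)/2494 = -927*(52969 + 0)/2494 = -927*52969/2494 = -1*49102263/2494 = -49102263/2494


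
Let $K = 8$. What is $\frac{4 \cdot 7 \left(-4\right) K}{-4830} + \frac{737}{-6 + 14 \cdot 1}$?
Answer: $\frac{254777}{2760} \approx 92.311$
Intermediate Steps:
$\frac{4 \cdot 7 \left(-4\right) K}{-4830} + \frac{737}{-6 + 14 \cdot 1} = \frac{4 \cdot 7 \left(-4\right) 8}{-4830} + \frac{737}{-6 + 14 \cdot 1} = 4 \left(-28\right) 8 \left(- \frac{1}{4830}\right) + \frac{737}{-6 + 14} = \left(-112\right) 8 \left(- \frac{1}{4830}\right) + \frac{737}{8} = \left(-896\right) \left(- \frac{1}{4830}\right) + 737 \cdot \frac{1}{8} = \frac{64}{345} + \frac{737}{8} = \frac{254777}{2760}$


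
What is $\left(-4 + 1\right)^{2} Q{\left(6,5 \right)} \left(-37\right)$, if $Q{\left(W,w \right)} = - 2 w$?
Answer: $3330$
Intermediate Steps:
$\left(-4 + 1\right)^{2} Q{\left(6,5 \right)} \left(-37\right) = \left(-4 + 1\right)^{2} \left(\left(-2\right) 5\right) \left(-37\right) = \left(-3\right)^{2} \left(-10\right) \left(-37\right) = 9 \left(-10\right) \left(-37\right) = \left(-90\right) \left(-37\right) = 3330$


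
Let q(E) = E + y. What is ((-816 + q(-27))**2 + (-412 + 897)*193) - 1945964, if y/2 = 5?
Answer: -1158470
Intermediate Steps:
y = 10 (y = 2*5 = 10)
q(E) = 10 + E (q(E) = E + 10 = 10 + E)
((-816 + q(-27))**2 + (-412 + 897)*193) - 1945964 = ((-816 + (10 - 27))**2 + (-412 + 897)*193) - 1945964 = ((-816 - 17)**2 + 485*193) - 1945964 = ((-833)**2 + 93605) - 1945964 = (693889 + 93605) - 1945964 = 787494 - 1945964 = -1158470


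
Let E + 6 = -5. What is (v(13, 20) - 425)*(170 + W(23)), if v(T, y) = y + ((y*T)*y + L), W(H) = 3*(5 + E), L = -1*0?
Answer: 728840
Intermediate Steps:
E = -11 (E = -6 - 5 = -11)
L = 0
W(H) = -18 (W(H) = 3*(5 - 11) = 3*(-6) = -18)
v(T, y) = y + T*y² (v(T, y) = y + ((y*T)*y + 0) = y + ((T*y)*y + 0) = y + (T*y² + 0) = y + T*y²)
(v(13, 20) - 425)*(170 + W(23)) = (20*(1 + 13*20) - 425)*(170 - 18) = (20*(1 + 260) - 425)*152 = (20*261 - 425)*152 = (5220 - 425)*152 = 4795*152 = 728840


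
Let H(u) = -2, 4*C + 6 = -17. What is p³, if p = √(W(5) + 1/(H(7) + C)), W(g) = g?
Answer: 151*√4681/961 ≈ 10.750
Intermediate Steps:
C = -23/4 (C = -3/2 + (¼)*(-17) = -3/2 - 17/4 = -23/4 ≈ -5.7500)
p = √4681/31 (p = √(5 + 1/(-2 - 23/4)) = √(5 + 1/(-31/4)) = √(5 - 4/31) = √(151/31) = √4681/31 ≈ 2.2070)
p³ = (√4681/31)³ = 151*√4681/961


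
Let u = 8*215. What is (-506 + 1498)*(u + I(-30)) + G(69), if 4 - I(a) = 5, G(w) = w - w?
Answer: 1705248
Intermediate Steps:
G(w) = 0
I(a) = -1 (I(a) = 4 - 1*5 = 4 - 5 = -1)
u = 1720
(-506 + 1498)*(u + I(-30)) + G(69) = (-506 + 1498)*(1720 - 1) + 0 = 992*1719 + 0 = 1705248 + 0 = 1705248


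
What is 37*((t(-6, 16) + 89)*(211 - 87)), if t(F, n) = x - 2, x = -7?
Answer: 367040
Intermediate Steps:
t(F, n) = -9 (t(F, n) = -7 - 2 = -9)
37*((t(-6, 16) + 89)*(211 - 87)) = 37*((-9 + 89)*(211 - 87)) = 37*(80*124) = 37*9920 = 367040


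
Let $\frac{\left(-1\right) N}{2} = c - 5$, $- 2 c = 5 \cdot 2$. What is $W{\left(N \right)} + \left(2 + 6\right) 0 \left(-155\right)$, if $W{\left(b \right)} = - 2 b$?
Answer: $-40$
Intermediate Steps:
$c = -5$ ($c = - \frac{5 \cdot 2}{2} = \left(- \frac{1}{2}\right) 10 = -5$)
$N = 20$ ($N = - 2 \left(-5 - 5\right) = \left(-2\right) \left(-10\right) = 20$)
$W{\left(N \right)} + \left(2 + 6\right) 0 \left(-155\right) = \left(-2\right) 20 + \left(2 + 6\right) 0 \left(-155\right) = -40 + 8 \cdot 0 \left(-155\right) = -40 + 0 \left(-155\right) = -40 + 0 = -40$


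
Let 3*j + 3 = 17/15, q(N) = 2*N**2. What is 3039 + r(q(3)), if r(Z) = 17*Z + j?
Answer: 150497/45 ≈ 3344.4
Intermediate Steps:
j = -28/45 (j = -1 + (17/15)/3 = -1 + (17*(1/15))/3 = -1 + (1/3)*(17/15) = -1 + 17/45 = -28/45 ≈ -0.62222)
r(Z) = -28/45 + 17*Z (r(Z) = 17*Z - 28/45 = -28/45 + 17*Z)
3039 + r(q(3)) = 3039 + (-28/45 + 17*(2*3**2)) = 3039 + (-28/45 + 17*(2*9)) = 3039 + (-28/45 + 17*18) = 3039 + (-28/45 + 306) = 3039 + 13742/45 = 150497/45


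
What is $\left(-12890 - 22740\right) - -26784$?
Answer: $-8846$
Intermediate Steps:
$\left(-12890 - 22740\right) - -26784 = -35630 + 26784 = -8846$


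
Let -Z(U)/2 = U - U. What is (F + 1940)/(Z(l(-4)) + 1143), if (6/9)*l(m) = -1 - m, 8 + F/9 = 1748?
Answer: 17600/1143 ≈ 15.398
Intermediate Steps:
F = 15660 (F = -72 + 9*1748 = -72 + 15732 = 15660)
l(m) = -3/2 - 3*m/2 (l(m) = 3*(-1 - m)/2 = -3/2 - 3*m/2)
Z(U) = 0 (Z(U) = -2*(U - U) = -2*0 = 0)
(F + 1940)/(Z(l(-4)) + 1143) = (15660 + 1940)/(0 + 1143) = 17600/1143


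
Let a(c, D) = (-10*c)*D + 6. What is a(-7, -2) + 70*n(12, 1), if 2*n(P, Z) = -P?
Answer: -554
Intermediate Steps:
a(c, D) = 6 - 10*D*c (a(c, D) = -10*D*c + 6 = 6 - 10*D*c)
n(P, Z) = -P/2 (n(P, Z) = (-P)/2 = -P/2)
a(-7, -2) + 70*n(12, 1) = (6 - 10*(-2)*(-7)) + 70*(-½*12) = (6 - 140) + 70*(-6) = -134 - 420 = -554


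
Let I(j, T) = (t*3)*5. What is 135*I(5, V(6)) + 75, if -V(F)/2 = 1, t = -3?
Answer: -6000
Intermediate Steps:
V(F) = -2 (V(F) = -2*1 = -2)
I(j, T) = -45 (I(j, T) = -3*3*5 = -9*5 = -45)
135*I(5, V(6)) + 75 = 135*(-45) + 75 = -6075 + 75 = -6000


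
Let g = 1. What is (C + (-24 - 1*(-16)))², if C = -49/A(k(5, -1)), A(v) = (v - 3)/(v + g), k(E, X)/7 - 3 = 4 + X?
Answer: 5851561/1521 ≈ 3847.2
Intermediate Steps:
k(E, X) = 49 + 7*X (k(E, X) = 21 + 7*(4 + X) = 21 + (28 + 7*X) = 49 + 7*X)
A(v) = (-3 + v)/(1 + v) (A(v) = (v - 3)/(v + 1) = (-3 + v)/(1 + v))
C = -2107/39 (C = -49*(1 + (49 + 7*(-1)))/(-3 + (49 + 7*(-1))) = -49*(1 + (49 - 7))/(-3 + (49 - 7)) = -49*(1 + 42)/(-3 + 42) = -49/(39/43) = -49/((1/43)*39) = -49/39/43 = -49*43/39 = -2107/39 ≈ -54.026)
(C + (-24 - 1*(-16)))² = (-2107/39 + (-24 - 1*(-16)))² = (-2107/39 + (-24 + 16))² = (-2107/39 - 8)² = (-2419/39)² = 5851561/1521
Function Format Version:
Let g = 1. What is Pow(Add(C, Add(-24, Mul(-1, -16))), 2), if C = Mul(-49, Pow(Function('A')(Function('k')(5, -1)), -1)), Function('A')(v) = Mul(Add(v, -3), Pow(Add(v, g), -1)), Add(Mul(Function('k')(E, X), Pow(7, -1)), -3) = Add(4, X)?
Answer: Rational(5851561, 1521) ≈ 3847.2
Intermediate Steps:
Function('k')(E, X) = Add(49, Mul(7, X)) (Function('k')(E, X) = Add(21, Mul(7, Add(4, X))) = Add(21, Add(28, Mul(7, X))) = Add(49, Mul(7, X)))
Function('A')(v) = Mul(Pow(Add(1, v), -1), Add(-3, v)) (Function('A')(v) = Mul(Add(v, -3), Pow(Add(v, 1), -1)) = Mul(Add(-3, v), Pow(Add(1, v), -1)) = Mul(Pow(Add(1, v), -1), Add(-3, v)))
C = Rational(-2107, 39) (C = Mul(-49, Pow(Mul(Pow(Add(1, Add(49, Mul(7, -1))), -1), Add(-3, Add(49, Mul(7, -1)))), -1)) = Mul(-49, Pow(Mul(Pow(Add(1, Add(49, -7)), -1), Add(-3, Add(49, -7))), -1)) = Mul(-49, Pow(Mul(Pow(Add(1, 42), -1), Add(-3, 42)), -1)) = Mul(-49, Pow(Mul(Pow(43, -1), 39), -1)) = Mul(-49, Pow(Mul(Rational(1, 43), 39), -1)) = Mul(-49, Pow(Rational(39, 43), -1)) = Mul(-49, Rational(43, 39)) = Rational(-2107, 39) ≈ -54.026)
Pow(Add(C, Add(-24, Mul(-1, -16))), 2) = Pow(Add(Rational(-2107, 39), Add(-24, Mul(-1, -16))), 2) = Pow(Add(Rational(-2107, 39), Add(-24, 16)), 2) = Pow(Add(Rational(-2107, 39), -8), 2) = Pow(Rational(-2419, 39), 2) = Rational(5851561, 1521)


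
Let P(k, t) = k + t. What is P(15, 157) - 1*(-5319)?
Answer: 5491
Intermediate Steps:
P(15, 157) - 1*(-5319) = (15 + 157) - 1*(-5319) = 172 + 5319 = 5491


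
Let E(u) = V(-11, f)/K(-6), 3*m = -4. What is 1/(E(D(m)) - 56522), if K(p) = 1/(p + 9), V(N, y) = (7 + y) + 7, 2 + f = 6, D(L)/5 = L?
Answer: -1/56468 ≈ -1.7709e-5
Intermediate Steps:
m = -4/3 (m = (1/3)*(-4) = -4/3 ≈ -1.3333)
D(L) = 5*L
f = 4 (f = -2 + 6 = 4)
V(N, y) = 14 + y
K(p) = 1/(9 + p)
E(u) = 54 (E(u) = (14 + 4)/(1/(9 - 6)) = 18/(1/3) = 18*3 = 54)
1/(E(D(m)) - 56522) = 1/(54 - 56522) = 1/(-56468) = -1/56468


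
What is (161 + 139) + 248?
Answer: 548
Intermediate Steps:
(161 + 139) + 248 = 300 + 248 = 548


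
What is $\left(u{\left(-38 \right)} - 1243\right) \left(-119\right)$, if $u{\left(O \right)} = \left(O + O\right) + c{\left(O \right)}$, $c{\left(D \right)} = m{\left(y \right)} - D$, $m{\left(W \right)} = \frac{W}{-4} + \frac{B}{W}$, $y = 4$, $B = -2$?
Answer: $\frac{305235}{2} \approx 1.5262 \cdot 10^{5}$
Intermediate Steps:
$m{\left(W \right)} = - \frac{2}{W} - \frac{W}{4}$ ($m{\left(W \right)} = \frac{W}{-4} - \frac{2}{W} = W \left(- \frac{1}{4}\right) - \frac{2}{W} = - \frac{W}{4} - \frac{2}{W} = - \frac{2}{W} - \frac{W}{4}$)
$c{\left(D \right)} = - \frac{3}{2} - D$ ($c{\left(D \right)} = \left(- \frac{2}{4} - 1\right) - D = \left(\left(-2\right) \frac{1}{4} - 1\right) - D = \left(- \frac{1}{2} - 1\right) - D = - \frac{3}{2} - D$)
$u{\left(O \right)} = - \frac{3}{2} + O$ ($u{\left(O \right)} = \left(O + O\right) - \left(\frac{3}{2} + O\right) = 2 O - \left(\frac{3}{2} + O\right) = - \frac{3}{2} + O$)
$\left(u{\left(-38 \right)} - 1243\right) \left(-119\right) = \left(\left(- \frac{3}{2} - 38\right) - 1243\right) \left(-119\right) = \left(- \frac{79}{2} - 1243\right) \left(-119\right) = \left(- \frac{2565}{2}\right) \left(-119\right) = \frac{305235}{2}$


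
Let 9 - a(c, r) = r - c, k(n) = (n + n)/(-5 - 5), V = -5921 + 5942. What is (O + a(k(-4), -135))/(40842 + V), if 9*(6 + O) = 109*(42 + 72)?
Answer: 22792/612945 ≈ 0.037184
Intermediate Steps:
O = 4124/3 (O = -6 + (109*(42 + 72))/9 = -6 + (109*114)/9 = -6 + (1/9)*12426 = -6 + 4142/3 = 4124/3 ≈ 1374.7)
V = 21
k(n) = -n/5 (k(n) = (2*n)/(-10) = (2*n)*(-1/10) = -n/5)
a(c, r) = 9 + c - r (a(c, r) = 9 - (r - c) = 9 + (c - r) = 9 + c - r)
(O + a(k(-4), -135))/(40842 + V) = (4124/3 + (9 - 1/5*(-4) - 1*(-135)))/(40842 + 21) = (4124/3 + (9 + 4/5 + 135))/40863 = (4124/3 + 724/5)*(1/40863) = (22792/15)*(1/40863) = 22792/612945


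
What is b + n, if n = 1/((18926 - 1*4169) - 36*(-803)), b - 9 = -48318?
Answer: -2109412484/43665 ≈ -48309.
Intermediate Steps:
b = -48309 (b = 9 - 48318 = -48309)
n = 1/43665 (n = 1/((18926 - 4169) + 28908) = 1/(14757 + 28908) = 1/43665 ≈ 2.2902e-5)
b + n = -48309 + 1/43665 = -2109412484/43665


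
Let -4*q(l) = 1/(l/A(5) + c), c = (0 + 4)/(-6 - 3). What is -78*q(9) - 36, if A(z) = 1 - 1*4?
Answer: -2583/62 ≈ -41.661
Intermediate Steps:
A(z) = -3 (A(z) = 1 - 4 = -3)
c = -4/9 (c = 4/(-9) = 4*(-⅑) = -4/9 ≈ -0.44444)
q(l) = -1/(4*(-4/9 - l/3)) (q(l) = -1/(4*(l/(-3) - 4/9)) = -1/(4*(l*(-⅓) - 4/9)) = -1/(4*(-l/3 - 4/9)) = -1/(4*(-4/9 - l/3)))
-78*q(9) - 36 = -351/(2*(4 + 3*9)) - 36 = -351/(2*(4 + 27)) - 36 = -351/(2*31) - 36 = -78*9/124 - 36 = -351/62 - 36 = -2583/62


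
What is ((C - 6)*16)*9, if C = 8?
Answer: 288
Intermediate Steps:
((C - 6)*16)*9 = ((8 - 6)*16)*9 = (2*16)*9 = 32*9 = 288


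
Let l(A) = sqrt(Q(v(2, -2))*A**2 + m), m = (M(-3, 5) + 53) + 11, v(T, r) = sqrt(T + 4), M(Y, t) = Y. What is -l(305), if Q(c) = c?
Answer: -sqrt(61 + 93025*sqrt(6)) ≈ -477.41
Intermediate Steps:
v(T, r) = sqrt(4 + T)
m = 61 (m = (-3 + 53) + 11 = 50 + 11 = 61)
l(A) = sqrt(61 + sqrt(6)*A**2) (l(A) = sqrt(sqrt(4 + 2)*A**2 + 61) = sqrt(sqrt(6)*A**2 + 61) = sqrt(61 + sqrt(6)*A**2))
-l(305) = -sqrt(61 + sqrt(6)*305**2) = -sqrt(61 + sqrt(6)*93025) = -sqrt(61 + 93025*sqrt(6))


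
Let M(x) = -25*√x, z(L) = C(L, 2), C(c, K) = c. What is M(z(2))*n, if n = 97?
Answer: -2425*√2 ≈ -3429.5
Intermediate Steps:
z(L) = L
M(z(2))*n = -25*√2*97 = -2425*√2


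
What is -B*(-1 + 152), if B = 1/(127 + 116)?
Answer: -151/243 ≈ -0.62140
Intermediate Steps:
B = 1/243 ≈ 0.0041152
-B*(-1 + 152) = -(-1 + 152)/243 = -151/243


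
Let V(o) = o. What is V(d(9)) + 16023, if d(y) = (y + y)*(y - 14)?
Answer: 15933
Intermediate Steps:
d(y) = 2*y*(-14 + y) (d(y) = (2*y)*(-14 + y) = 2*y*(-14 + y))
V(d(9)) + 16023 = 2*9*(-14 + 9) + 16023 = 2*9*(-5) + 16023 = -90 + 16023 = 15933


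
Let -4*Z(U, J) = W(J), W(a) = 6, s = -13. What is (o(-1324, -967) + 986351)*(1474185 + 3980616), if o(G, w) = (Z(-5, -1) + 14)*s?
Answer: 10758924031977/2 ≈ 5.3795e+12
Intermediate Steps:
Z(U, J) = -3/2 (Z(U, J) = -¼*6 = -3/2)
o(G, w) = -325/2 (o(G, w) = (-3/2 + 14)*(-13) = (25/2)*(-13) = -325/2)
(o(-1324, -967) + 986351)*(1474185 + 3980616) = (-325/2 + 986351)*(1474185 + 3980616) = (1972377/2)*5454801 = 10758924031977/2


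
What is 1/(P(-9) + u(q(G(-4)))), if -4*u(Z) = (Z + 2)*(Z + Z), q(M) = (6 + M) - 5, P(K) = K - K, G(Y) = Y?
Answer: -⅔ ≈ -0.66667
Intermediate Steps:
P(K) = 0
q(M) = 1 + M
u(Z) = -Z*(2 + Z)/2 (u(Z) = -(Z + 2)*(Z + Z)/4 = -(2 + Z)*2*Z/4 = -Z*(2 + Z)/2)
1/(P(-9) + u(q(G(-4)))) = 1/(0 - (1 - 4)*(2 + (1 - 4))/2) = 1/(0 - ½*(-3)*(2 - 3)) = 1/(0 - ½*(-3)*(-1)) = 1/(0 - 3/2) = 1/(-3/2) = -⅔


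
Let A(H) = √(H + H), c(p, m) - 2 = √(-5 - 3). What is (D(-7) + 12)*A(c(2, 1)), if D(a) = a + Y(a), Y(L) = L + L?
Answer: -18*√(1 + I*√2) ≈ -21.038 - 10.89*I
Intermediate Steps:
Y(L) = 2*L
c(p, m) = 2 + 2*I*√2 (c(p, m) = 2 + √(-5 - 3) = 2 + √(-8) = 2 + 2*I*√2)
D(a) = 3*a (D(a) = a + 2*a = 3*a)
A(H) = √2*√H (A(H) = √(2*H) = √2*√H)
(D(-7) + 12)*A(c(2, 1)) = (3*(-7) + 12)*(√2*√(2 + 2*I*√2)) = (-21 + 12)*(√2*√(2 + 2*I*√2)) = -9*√2*√(2 + 2*I*√2)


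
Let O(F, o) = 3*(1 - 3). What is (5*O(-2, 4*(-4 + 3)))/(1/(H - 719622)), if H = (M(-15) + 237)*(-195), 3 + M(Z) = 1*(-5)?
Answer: 22928310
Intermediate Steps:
M(Z) = -8 (M(Z) = -3 + 1*(-5) = -3 - 5 = -8)
O(F, o) = -6 (O(F, o) = 3*(-2) = -6)
H = -44655 (H = (-8 + 237)*(-195) = 229*(-195) = -44655)
(5*O(-2, 4*(-4 + 3)))/(1/(H - 719622)) = (5*(-6))/(1/(-44655 - 719622)) = -30/(1/(-764277)) = -30/(-1/764277) = -30*(-764277) = 22928310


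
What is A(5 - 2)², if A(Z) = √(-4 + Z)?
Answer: -1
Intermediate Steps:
A(5 - 2)² = (√(-4 + (5 - 2)))² = (√(-4 + 3))² = (√(-1))² = I² = -1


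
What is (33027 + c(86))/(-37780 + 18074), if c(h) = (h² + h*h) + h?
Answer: -47905/19706 ≈ -2.4310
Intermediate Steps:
c(h) = h + 2*h² (c(h) = (h² + h²) + h = 2*h² + h = h + 2*h²)
(33027 + c(86))/(-37780 + 18074) = (33027 + 86*(1 + 2*86))/(-37780 + 18074) = (33027 + 86*(1 + 172))/(-19706) = (33027 + 86*173)*(-1/19706) = (33027 + 14878)*(-1/19706) = 47905*(-1/19706) = -47905/19706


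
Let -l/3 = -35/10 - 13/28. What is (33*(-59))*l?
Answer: -648351/28 ≈ -23155.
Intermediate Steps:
l = 333/28 (l = -3*(-35/10 - 13/28) = -3*(-35*⅒ - 13*1/28) = -3*(-7/2 - 13/28) = -3*(-111/28) = 333/28 ≈ 11.893)
(33*(-59))*l = (33*(-59))*(333/28) = -1947*333/28 = -648351/28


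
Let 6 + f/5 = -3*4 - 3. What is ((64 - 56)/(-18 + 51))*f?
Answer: -280/11 ≈ -25.455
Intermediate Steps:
f = -105 (f = -30 + 5*(-3*4 - 3) = -30 + 5*(-12 - 3) = -30 + 5*(-15) = -30 - 75 = -105)
((64 - 56)/(-18 + 51))*f = ((64 - 56)/(-18 + 51))*(-105) = (8/33)*(-105) = -280/11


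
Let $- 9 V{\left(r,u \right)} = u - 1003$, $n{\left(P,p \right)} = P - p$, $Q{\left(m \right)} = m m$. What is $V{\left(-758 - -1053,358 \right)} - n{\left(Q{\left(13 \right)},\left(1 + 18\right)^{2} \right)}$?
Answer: $\frac{791}{3} \approx 263.67$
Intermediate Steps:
$Q{\left(m \right)} = m^{2}$
$V{\left(r,u \right)} = \frac{1003}{9} - \frac{u}{9}$ ($V{\left(r,u \right)} = - \frac{u - 1003}{9} = - \frac{-1003 + u}{9} = \frac{1003}{9} - \frac{u}{9}$)
$V{\left(-758 - -1053,358 \right)} - n{\left(Q{\left(13 \right)},\left(1 + 18\right)^{2} \right)} = \left(\frac{1003}{9} - \frac{358}{9}\right) - \left(13^{2} - \left(1 + 18\right)^{2}\right) = \left(\frac{1003}{9} - \frac{358}{9}\right) - \left(169 - 19^{2}\right) = \frac{215}{3} - \left(169 - 361\right) = \frac{215}{3} - -192 = \frac{215}{3} + 192 = \frac{791}{3}$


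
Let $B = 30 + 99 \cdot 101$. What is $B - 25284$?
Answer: $-15255$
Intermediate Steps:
$B = 10029$ ($B = 30 + 9999 = 10029$)
$B - 25284 = 10029 - 25284 = -15255$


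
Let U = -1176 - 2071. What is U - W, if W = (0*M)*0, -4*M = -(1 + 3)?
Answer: -3247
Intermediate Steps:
M = 1 (M = -(-1)*(1 + 3)/4 = -(-1)*4/4 = -¼*(-4) = 1)
W = 0 (W = (0*1)*0 = 0*0 = 0)
U = -3247
U - W = -3247 - 1*0 = -3247 + 0 = -3247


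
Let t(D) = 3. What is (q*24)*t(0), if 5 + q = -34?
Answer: -2808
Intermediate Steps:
q = -39 (q = -5 - 34 = -39)
(q*24)*t(0) = -39*24*3 = -936*3 = -2808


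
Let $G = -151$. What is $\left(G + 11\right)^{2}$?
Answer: $19600$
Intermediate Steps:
$\left(G + 11\right)^{2} = \left(-151 + 11\right)^{2} = \left(-140\right)^{2} = 19600$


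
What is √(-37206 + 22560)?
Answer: I*√14646 ≈ 121.02*I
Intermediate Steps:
√(-37206 + 22560) = √(-14646) = I*√14646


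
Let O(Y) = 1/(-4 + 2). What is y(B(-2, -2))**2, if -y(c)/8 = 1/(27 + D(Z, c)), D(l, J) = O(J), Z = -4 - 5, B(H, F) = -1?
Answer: 256/2809 ≈ 0.091136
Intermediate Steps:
O(Y) = -1/2 (O(Y) = 1/(-2) = -1/2)
Z = -9
D(l, J) = -1/2
y(c) = -16/53 (y(c) = -8/(27 - 1/2) = -8/53/2 = -8*2/53 = -16/53)
y(B(-2, -2))**2 = (-16/53)**2 = 256/2809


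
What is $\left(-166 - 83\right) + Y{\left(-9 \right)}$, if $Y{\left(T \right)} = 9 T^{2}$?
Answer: $480$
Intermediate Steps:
$\left(-166 - 83\right) + Y{\left(-9 \right)} = \left(-166 - 83\right) + 9 \left(-9\right)^{2} = -249 + 9 \cdot 81 = -249 + 729 = 480$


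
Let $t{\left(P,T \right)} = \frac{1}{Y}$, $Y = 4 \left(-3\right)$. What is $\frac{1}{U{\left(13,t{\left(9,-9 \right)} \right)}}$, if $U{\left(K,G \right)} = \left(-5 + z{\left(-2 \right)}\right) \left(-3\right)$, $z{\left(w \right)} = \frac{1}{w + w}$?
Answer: $\frac{4}{63} \approx 0.063492$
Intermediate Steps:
$z{\left(w \right)} = \frac{1}{2 w}$
$Y = -12$
$t{\left(P,T \right)} = - \frac{1}{12}$ ($t{\left(P,T \right)} = \frac{1}{-12} = - \frac{1}{12}$)
$U{\left(K,G \right)} = \frac{63}{4}$ ($U{\left(K,G \right)} = \left(-5 + \frac{1}{2 \left(-2\right)}\right) \left(-3\right) = \left(-5 + \frac{1}{2} \left(- \frac{1}{2}\right)\right) \left(-3\right) = \left(-5 - \frac{1}{4}\right) \left(-3\right) = \left(- \frac{21}{4}\right) \left(-3\right) = \frac{63}{4}$)
$\frac{1}{U{\left(13,t{\left(9,-9 \right)} \right)}} = \frac{1}{\frac{63}{4}} = \frac{4}{63}$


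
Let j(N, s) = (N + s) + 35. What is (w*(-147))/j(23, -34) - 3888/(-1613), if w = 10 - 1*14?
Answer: 86813/3226 ≈ 26.910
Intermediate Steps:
w = -4 (w = 10 - 14 = -4)
j(N, s) = 35 + N + s
(w*(-147))/j(23, -34) - 3888/(-1613) = (-4*(-147))/(35 + 23 - 34) - 3888/(-1613) = 588/24 - 3888*(-1/1613) = 588*(1/24) + 3888/1613 = 49/2 + 3888/1613 = 86813/3226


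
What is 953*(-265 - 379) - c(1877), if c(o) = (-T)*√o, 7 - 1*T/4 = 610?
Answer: -613732 - 2412*√1877 ≈ -7.1823e+5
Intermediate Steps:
T = -2412 (T = 28 - 4*610 = 28 - 2440 = -2412)
c(o) = 2412*√o (c(o) = (-1*(-2412))*√o = 2412*√o)
953*(-265 - 379) - c(1877) = 953*(-265 - 379) - 2412*√1877 = 953*(-644) - 2412*√1877 = -613732 - 2412*√1877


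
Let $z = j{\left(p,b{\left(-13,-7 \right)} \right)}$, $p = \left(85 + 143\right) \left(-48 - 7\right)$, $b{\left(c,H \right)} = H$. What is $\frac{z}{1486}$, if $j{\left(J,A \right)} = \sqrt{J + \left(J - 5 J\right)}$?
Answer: $\frac{3 \sqrt{1045}}{743} \approx 0.13052$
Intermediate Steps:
$p = -12540$ ($p = 228 \left(-55\right) = -12540$)
$j{\left(J,A \right)} = \sqrt{3} \sqrt{- J}$ ($j{\left(J,A \right)} = \sqrt{J - 4 J} = \sqrt{- 3 J} = \sqrt{3} \sqrt{- J}$)
$z = 6 \sqrt{1045}$ ($z = \sqrt{3} \sqrt{\left(-1\right) \left(-12540\right)} = \sqrt{3} \sqrt{12540} = \sqrt{3} \cdot 2 \sqrt{3135} = 6 \sqrt{1045} \approx 193.96$)
$\frac{z}{1486} = \frac{6 \sqrt{1045}}{1486} = 6 \sqrt{1045} \cdot \frac{1}{1486} = \frac{3 \sqrt{1045}}{743}$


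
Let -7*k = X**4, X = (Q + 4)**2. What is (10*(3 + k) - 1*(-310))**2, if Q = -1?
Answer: 3998032900/49 ≈ 8.1592e+7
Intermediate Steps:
X = 9 (X = (-1 + 4)**2 = 3**2 = 9)
k = -6561/7 (k = -1/7*9**4 = -1/7*6561 = -6561/7 ≈ -937.29)
(10*(3 + k) - 1*(-310))**2 = (10*(3 - 6561/7) - 1*(-310))**2 = (10*(-6540/7) + 310)**2 = (-65400/7 + 310)**2 = (-63230/7)**2 = 3998032900/49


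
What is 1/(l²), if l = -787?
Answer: 1/619369 ≈ 1.6145e-6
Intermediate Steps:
1/(l²) = 1/((-787)²) = 1/619369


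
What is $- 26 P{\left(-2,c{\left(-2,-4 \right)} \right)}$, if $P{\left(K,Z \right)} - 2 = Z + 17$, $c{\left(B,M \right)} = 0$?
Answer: $-494$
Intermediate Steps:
$P{\left(K,Z \right)} = 19 + Z$ ($P{\left(K,Z \right)} = 2 + \left(Z + 17\right) = 2 + \left(17 + Z\right) = 19 + Z$)
$- 26 P{\left(-2,c{\left(-2,-4 \right)} \right)} = - 26 \left(19 + 0\right) = \left(-26\right) 19 = -494$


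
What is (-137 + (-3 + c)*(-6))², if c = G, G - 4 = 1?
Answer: 22201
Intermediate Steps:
G = 5 (G = 4 + 1 = 5)
c = 5
(-137 + (-3 + c)*(-6))² = (-137 + (-3 + 5)*(-6))² = (-137 + 2*(-6))² = (-137 - 12)² = (-149)² = 22201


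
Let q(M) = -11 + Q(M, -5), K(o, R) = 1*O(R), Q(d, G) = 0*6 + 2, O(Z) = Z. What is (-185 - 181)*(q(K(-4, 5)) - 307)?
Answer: 115656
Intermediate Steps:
Q(d, G) = 2 (Q(d, G) = 0 + 2 = 2)
K(o, R) = R (K(o, R) = 1*R = R)
q(M) = -9 (q(M) = -11 + 2 = -9)
(-185 - 181)*(q(K(-4, 5)) - 307) = (-185 - 181)*(-9 - 307) = -366*(-316) = 115656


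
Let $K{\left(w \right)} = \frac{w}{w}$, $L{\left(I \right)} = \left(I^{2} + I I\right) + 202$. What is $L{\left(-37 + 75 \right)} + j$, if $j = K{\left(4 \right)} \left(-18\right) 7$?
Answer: $2964$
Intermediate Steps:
$L{\left(I \right)} = 202 + 2 I^{2}$ ($L{\left(I \right)} = \left(I^{2} + I^{2}\right) + 202 = 2 I^{2} + 202 = 202 + 2 I^{2}$)
$K{\left(w \right)} = 1$
$j = -126$ ($j = 1 \left(-18\right) 7 = \left(-18\right) 7 = -126$)
$L{\left(-37 + 75 \right)} + j = \left(202 + 2 \left(-37 + 75\right)^{2}\right) - 126 = \left(202 + 2 \cdot 38^{2}\right) - 126 = \left(202 + 2 \cdot 1444\right) - 126 = \left(202 + 2888\right) - 126 = 3090 - 126 = 2964$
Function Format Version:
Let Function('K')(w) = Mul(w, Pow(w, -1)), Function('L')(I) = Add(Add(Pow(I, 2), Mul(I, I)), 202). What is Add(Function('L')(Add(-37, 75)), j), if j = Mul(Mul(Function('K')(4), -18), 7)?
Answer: 2964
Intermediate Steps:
Function('L')(I) = Add(202, Mul(2, Pow(I, 2))) (Function('L')(I) = Add(Add(Pow(I, 2), Pow(I, 2)), 202) = Add(Mul(2, Pow(I, 2)), 202) = Add(202, Mul(2, Pow(I, 2))))
Function('K')(w) = 1
j = -126 (j = Mul(Mul(1, -18), 7) = Mul(-18, 7) = -126)
Add(Function('L')(Add(-37, 75)), j) = Add(Add(202, Mul(2, Pow(Add(-37, 75), 2))), -126) = Add(Add(202, Mul(2, Pow(38, 2))), -126) = Add(Add(202, Mul(2, 1444)), -126) = Add(Add(202, 2888), -126) = Add(3090, -126) = 2964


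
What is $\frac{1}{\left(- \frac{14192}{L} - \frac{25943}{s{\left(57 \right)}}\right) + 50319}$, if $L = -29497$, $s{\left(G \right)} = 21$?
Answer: $\frac{619437}{30404507764} \approx 2.0373 \cdot 10^{-5}$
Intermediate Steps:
$\frac{1}{\left(- \frac{14192}{L} - \frac{25943}{s{\left(57 \right)}}\right) + 50319} = \frac{1}{\left(- \frac{14192}{-29497} - \frac{25943}{21}\right) + 50319} = \frac{1}{\left(\left(-14192\right) \left(- \frac{1}{29497}\right) - \frac{25943}{21}\right) + 50319} = \frac{1}{\left(\frac{14192}{29497} - \frac{25943}{21}\right) + 50319} = \frac{1}{- \frac{764942639}{619437} + 50319} = \frac{1}{\frac{30404507764}{619437}} = \frac{619437}{30404507764}$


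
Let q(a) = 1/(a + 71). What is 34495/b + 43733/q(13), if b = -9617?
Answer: 35328707429/9617 ≈ 3.6736e+6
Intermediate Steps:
q(a) = 1/(71 + a)
34495/b + 43733/q(13) = 34495/(-9617) + 43733/(1/(71 + 13)) = 34495*(-1/9617) + 43733/(1/84) = -34495/9617 + 43733/(1/84) = -34495/9617 + 43733*84 = -34495/9617 + 3673572 = 35328707429/9617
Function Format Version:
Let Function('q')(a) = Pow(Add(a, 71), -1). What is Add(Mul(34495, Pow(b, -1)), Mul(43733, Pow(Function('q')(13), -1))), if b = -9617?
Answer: Rational(35328707429, 9617) ≈ 3.6736e+6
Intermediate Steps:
Function('q')(a) = Pow(Add(71, a), -1)
Add(Mul(34495, Pow(b, -1)), Mul(43733, Pow(Function('q')(13), -1))) = Add(Mul(34495, Pow(-9617, -1)), Mul(43733, Pow(Pow(Add(71, 13), -1), -1))) = Add(Mul(34495, Rational(-1, 9617)), Mul(43733, Pow(Pow(84, -1), -1))) = Add(Rational(-34495, 9617), Mul(43733, Pow(Rational(1, 84), -1))) = Add(Rational(-34495, 9617), Mul(43733, 84)) = Add(Rational(-34495, 9617), 3673572) = Rational(35328707429, 9617)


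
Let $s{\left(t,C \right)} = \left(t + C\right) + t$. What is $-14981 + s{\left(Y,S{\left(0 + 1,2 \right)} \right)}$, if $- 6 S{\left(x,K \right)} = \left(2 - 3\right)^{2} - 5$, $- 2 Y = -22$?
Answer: $- \frac{44875}{3} \approx -14958.0$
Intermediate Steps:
$Y = 11$ ($Y = \left(- \frac{1}{2}\right) \left(-22\right) = 11$)
$S{\left(x,K \right)} = \frac{2}{3}$ ($S{\left(x,K \right)} = - \frac{\left(2 - 3\right)^{2} - 5}{6} = - \frac{\left(-1\right)^{2} - 5}{6} = - \frac{1 - 5}{6} = \left(- \frac{1}{6}\right) \left(-4\right) = \frac{2}{3}$)
$s{\left(t,C \right)} = C + 2 t$ ($s{\left(t,C \right)} = \left(C + t\right) + t = C + 2 t$)
$-14981 + s{\left(Y,S{\left(0 + 1,2 \right)} \right)} = -14981 + \left(\frac{2}{3} + 2 \cdot 11\right) = -14981 + \left(\frac{2}{3} + 22\right) = -14981 + \frac{68}{3} = - \frac{44875}{3}$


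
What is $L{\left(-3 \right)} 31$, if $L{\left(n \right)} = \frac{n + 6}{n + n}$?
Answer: $- \frac{31}{2} \approx -15.5$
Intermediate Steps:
$L{\left(n \right)} = \frac{6 + n}{2 n}$
$L{\left(-3 \right)} 31 = \frac{6 - 3}{2 \left(-3\right)} 31 = \frac{1}{2} \left(- \frac{1}{3}\right) 3 \cdot 31 = \left(- \frac{1}{2}\right) 31 = - \frac{31}{2}$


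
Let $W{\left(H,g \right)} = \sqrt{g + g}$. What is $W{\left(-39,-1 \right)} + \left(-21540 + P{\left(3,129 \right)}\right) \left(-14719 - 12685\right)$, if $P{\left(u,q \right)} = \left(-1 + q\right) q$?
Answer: $137787312 + i \sqrt{2} \approx 1.3779 \cdot 10^{8} + 1.4142 i$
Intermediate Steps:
$P{\left(u,q \right)} = q \left(-1 + q\right)$
$W{\left(H,g \right)} = \sqrt{2} \sqrt{g}$ ($W{\left(H,g \right)} = \sqrt{2 g} = \sqrt{2} \sqrt{g}$)
$W{\left(-39,-1 \right)} + \left(-21540 + P{\left(3,129 \right)}\right) \left(-14719 - 12685\right) = \sqrt{2} \sqrt{-1} + \left(-21540 + 129 \left(-1 + 129\right)\right) \left(-14719 - 12685\right) = \sqrt{2} i + \left(-21540 + 129 \cdot 128\right) \left(-27404\right) = i \sqrt{2} + \left(-21540 + 16512\right) \left(-27404\right) = i \sqrt{2} - -137787312 = i \sqrt{2} + 137787312 = 137787312 + i \sqrt{2}$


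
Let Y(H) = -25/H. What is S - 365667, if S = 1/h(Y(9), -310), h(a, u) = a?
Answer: -9141684/25 ≈ -3.6567e+5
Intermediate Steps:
S = -9/25 (S = 1/(-25/9) = -9/25 ≈ -0.36000)
S - 365667 = -9/25 - 365667 = -9141684/25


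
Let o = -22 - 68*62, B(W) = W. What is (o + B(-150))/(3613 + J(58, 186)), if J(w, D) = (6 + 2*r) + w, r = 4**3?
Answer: -4388/3805 ≈ -1.1532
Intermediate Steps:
r = 64
o = -4238 (o = -22 - 4216 = -4238)
J(w, D) = 134 + w (J(w, D) = (6 + 2*64) + w = (6 + 128) + w = 134 + w)
(o + B(-150))/(3613 + J(58, 186)) = (-4238 - 150)/(3613 + (134 + 58)) = -4388/(3613 + 192) = -4388/3805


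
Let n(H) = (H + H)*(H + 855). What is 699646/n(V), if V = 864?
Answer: 349823/1485216 ≈ 0.23554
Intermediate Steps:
n(H) = 2*H*(855 + H) (n(H) = (2*H)*(855 + H) = 2*H*(855 + H))
699646/n(V) = 699646/((2*864*(855 + 864))) = 699646/((2*864*1719)) = 699646/2970432 = 699646*(1/2970432) = 349823/1485216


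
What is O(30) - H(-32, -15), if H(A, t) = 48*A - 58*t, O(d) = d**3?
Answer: 27666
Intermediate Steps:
H(A, t) = -58*t + 48*A
O(30) - H(-32, -15) = 30**3 - (-58*(-15) + 48*(-32)) = 27000 - (870 - 1536) = 27000 - 1*(-666) = 27000 + 666 = 27666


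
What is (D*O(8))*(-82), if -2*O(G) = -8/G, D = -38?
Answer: 1558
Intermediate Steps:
O(G) = 4/G (O(G) = -(-4)/G = 4/G)
(D*O(8))*(-82) = -152/8*(-82) = -38*½*(-82) = -19*(-82) = 1558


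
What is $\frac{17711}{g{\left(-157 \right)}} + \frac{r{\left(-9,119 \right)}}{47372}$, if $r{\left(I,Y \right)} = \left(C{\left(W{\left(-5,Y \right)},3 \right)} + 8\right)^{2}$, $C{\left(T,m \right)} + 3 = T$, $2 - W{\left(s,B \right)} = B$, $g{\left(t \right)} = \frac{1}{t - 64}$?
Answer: $- \frac{46355050297}{11843} \approx -3.9141 \cdot 10^{6}$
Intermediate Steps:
$g{\left(t \right)} = \frac{1}{-64 + t}$
$W{\left(s,B \right)} = 2 - B$
$C{\left(T,m \right)} = -3 + T$
$r{\left(I,Y \right)} = \left(7 - Y\right)^{2}$ ($r{\left(I,Y \right)} = \left(\left(-3 - \left(-2 + Y\right)\right) + 8\right)^{2} = \left(\left(-1 - Y\right) + 8\right)^{2} = \left(7 - Y\right)^{2}$)
$\frac{17711}{g{\left(-157 \right)}} + \frac{r{\left(-9,119 \right)}}{47372} = \frac{17711}{\frac{1}{-64 - 157}} + \frac{\left(-7 + 119\right)^{2}}{47372} = \frac{17711}{\frac{1}{-221}} + 112^{2} \cdot \frac{1}{47372} = \frac{17711}{- \frac{1}{221}} + 12544 \cdot \frac{1}{47372} = 17711 \left(-221\right) + \frac{3136}{11843} = -3914131 + \frac{3136}{11843} = - \frac{46355050297}{11843}$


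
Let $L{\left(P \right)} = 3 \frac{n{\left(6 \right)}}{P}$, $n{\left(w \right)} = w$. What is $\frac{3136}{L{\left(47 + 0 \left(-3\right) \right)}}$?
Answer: $\frac{73696}{9} \approx 8188.4$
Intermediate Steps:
$L{\left(P \right)} = \frac{18}{P}$ ($L{\left(P \right)} = 3 \frac{6}{P} = \frac{18}{P}$)
$\frac{3136}{L{\left(47 + 0 \left(-3\right) \right)}} = \frac{3136}{18 \frac{1}{47 + 0 \left(-3\right)}} = \frac{3136}{18 \frac{1}{47 + 0}} = \frac{3136}{18 \cdot \frac{1}{47}} = \frac{3136}{\frac{18}{47}} = 3136 \cdot \frac{47}{18} = \frac{73696}{9}$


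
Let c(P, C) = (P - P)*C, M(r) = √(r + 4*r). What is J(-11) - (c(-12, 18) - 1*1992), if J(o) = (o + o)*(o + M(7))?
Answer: 2234 - 22*√35 ≈ 2103.8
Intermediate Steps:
M(r) = √5*√r (M(r) = √(5*r) = √5*√r)
c(P, C) = 0 (c(P, C) = 0*C = 0)
J(o) = 2*o*(o + √35) (J(o) = (o + o)*(o + √5*√7) = (2*o)*(o + √35) = 2*o*(o + √35))
J(-11) - (c(-12, 18) - 1*1992) = 2*(-11)*(-11 + √35) - (0 - 1*1992) = (242 - 22*√35) - (0 - 1992) = (242 - 22*√35) - 1*(-1992) = (242 - 22*√35) + 1992 = 2234 - 22*√35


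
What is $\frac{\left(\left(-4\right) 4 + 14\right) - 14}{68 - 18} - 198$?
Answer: $- \frac{4958}{25} \approx -198.32$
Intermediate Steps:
$\frac{\left(\left(-4\right) 4 + 14\right) - 14}{68 - 18} - 198 = \frac{\left(-16 + 14\right) - 14}{50} - 198 = \left(-2 - 14\right) \frac{1}{50} - 198 = \left(-16\right) \frac{1}{50} - 198 = - \frac{8}{25} - 198 = - \frac{4958}{25}$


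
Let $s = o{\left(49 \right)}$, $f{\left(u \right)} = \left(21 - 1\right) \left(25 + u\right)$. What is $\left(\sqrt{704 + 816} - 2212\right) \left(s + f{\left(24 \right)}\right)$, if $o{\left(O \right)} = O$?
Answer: $-2276148 + 4116 \sqrt{95} \approx -2.236 \cdot 10^{6}$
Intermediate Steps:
$f{\left(u \right)} = 500 + 20 u$ ($f{\left(u \right)} = 20 \left(25 + u\right) = 500 + 20 u$)
$s = 49$
$\left(\sqrt{704 + 816} - 2212\right) \left(s + f{\left(24 \right)}\right) = \left(\sqrt{704 + 816} - 2212\right) \left(49 + \left(500 + 20 \cdot 24\right)\right) = \left(\sqrt{1520} - 2212\right) \left(49 + \left(500 + 480\right)\right) = \left(4 \sqrt{95} - 2212\right) \left(49 + 980\right) = \left(-2212 + 4 \sqrt{95}\right) 1029 = -2276148 + 4116 \sqrt{95}$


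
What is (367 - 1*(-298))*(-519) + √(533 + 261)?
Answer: -345135 + √794 ≈ -3.4511e+5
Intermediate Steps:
(367 - 1*(-298))*(-519) + √(533 + 261) = (367 + 298)*(-519) + √794 = 665*(-519) + √794 = -345135 + √794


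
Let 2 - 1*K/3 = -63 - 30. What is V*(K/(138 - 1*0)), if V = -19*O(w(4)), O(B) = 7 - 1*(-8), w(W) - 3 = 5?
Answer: -27075/46 ≈ -588.59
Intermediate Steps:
w(W) = 8 (w(W) = 3 + 5 = 8)
K = 285 (K = 6 - 3*(-63 - 30) = 6 - 3*(-93) = 6 + 279 = 285)
O(B) = 15 (O(B) = 7 + 8 = 15)
V = -285 (V = -19*15 = -285)
V*(K/(138 - 1*0)) = -81225/(138 - 1*0) = -81225/(138 + 0) = -81225/138 = -285*95/46 = -27075/46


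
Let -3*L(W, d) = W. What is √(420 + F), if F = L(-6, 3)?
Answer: √422 ≈ 20.543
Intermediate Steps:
L(W, d) = -W/3
F = 2 (F = -⅓*(-6) = 2)
√(420 + F) = √(420 + 2) = √422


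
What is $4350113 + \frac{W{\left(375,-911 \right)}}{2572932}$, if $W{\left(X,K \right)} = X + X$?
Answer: $\frac{1865424157011}{428822} \approx 4.3501 \cdot 10^{6}$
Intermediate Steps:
$W{\left(X,K \right)} = 2 X$
$4350113 + \frac{W{\left(375,-911 \right)}}{2572932} = 4350113 + \frac{2 \cdot 375}{2572932} = 4350113 + 750 \cdot \frac{1}{2572932} = 4350113 + \frac{125}{428822} = \frac{1865424157011}{428822}$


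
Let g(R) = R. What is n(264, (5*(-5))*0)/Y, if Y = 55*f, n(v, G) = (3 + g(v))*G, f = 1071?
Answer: 0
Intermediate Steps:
n(v, G) = G*(3 + v) (n(v, G) = (3 + v)*G = G*(3 + v))
Y = 58905 (Y = 55*1071 = 58905)
n(264, (5*(-5))*0)/Y = (((5*(-5))*0)*(3 + 264))/58905 = (-25*0*267)*(1/58905) = (0*267)*(1/58905) = 0*(1/58905) = 0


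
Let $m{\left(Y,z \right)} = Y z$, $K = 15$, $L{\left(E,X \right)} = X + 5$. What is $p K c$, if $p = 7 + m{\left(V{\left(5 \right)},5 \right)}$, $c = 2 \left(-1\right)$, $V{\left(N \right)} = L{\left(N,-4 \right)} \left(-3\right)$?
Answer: $240$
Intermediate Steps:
$L{\left(E,X \right)} = 5 + X$
$V{\left(N \right)} = -3$ ($V{\left(N \right)} = \left(5 - 4\right) \left(-3\right) = 1 \left(-3\right) = -3$)
$c = -2$
$p = -8$ ($p = 7 - 15 = -8$)
$p K c = \left(-8\right) 15 \left(-2\right) = \left(-120\right) \left(-2\right) = 240$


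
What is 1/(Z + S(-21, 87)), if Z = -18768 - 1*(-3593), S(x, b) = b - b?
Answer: -1/15175 ≈ -6.5898e-5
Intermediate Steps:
S(x, b) = 0
Z = -15175 (Z = -18768 + 3593 = -15175)
1/(Z + S(-21, 87)) = 1/(-15175 + 0) = 1/(-15175) = -1/15175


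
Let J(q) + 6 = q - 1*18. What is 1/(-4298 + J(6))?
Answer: -1/4316 ≈ -0.00023170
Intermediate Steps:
J(q) = -24 + q (J(q) = -6 + (q - 1*18) = -6 + (q - 18) = -6 + (-18 + q) = -24 + q)
1/(-4298 + J(6)) = 1/(-4298 + (-24 + 6)) = 1/(-4298 - 18) = 1/(-4316) = -1/4316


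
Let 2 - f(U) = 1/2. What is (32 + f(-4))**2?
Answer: 4489/4 ≈ 1122.3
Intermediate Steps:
f(U) = 3/2 (f(U) = 2 - 1/2 = 3/2)
(32 + f(-4))**2 = (32 + 3/2)**2 = (67/2)**2 = 4489/4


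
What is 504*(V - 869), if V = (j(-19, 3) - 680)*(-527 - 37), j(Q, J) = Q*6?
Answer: 225261288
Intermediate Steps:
j(Q, J) = 6*Q
V = 447816 (V = (6*(-19) - 680)*(-527 - 37) = (-114 - 680)*(-564) = -794*(-564) = 447816)
504*(V - 869) = 504*(447816 - 869) = 504*446947 = 225261288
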